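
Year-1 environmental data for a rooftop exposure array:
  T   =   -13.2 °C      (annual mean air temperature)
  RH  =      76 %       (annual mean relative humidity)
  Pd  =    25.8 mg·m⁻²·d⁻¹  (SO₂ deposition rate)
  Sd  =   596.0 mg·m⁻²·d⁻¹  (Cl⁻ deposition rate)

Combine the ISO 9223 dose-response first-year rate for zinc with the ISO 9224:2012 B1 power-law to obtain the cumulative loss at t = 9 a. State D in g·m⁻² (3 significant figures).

D(9) = 48.4 g·m⁻²

zinc: f(T) = +0.038·(T−10) [T≤10 °C] = -0.8816
  SO₂ term: 0.0129·25.8^0.44·exp(0.046·76-0.8816) = 0.7364
  Cl⁻ term: 0.0175·596.0^0.57·exp(0.008·76+0.085·-13.2) = 0.3997
  sum: 0.7364 + 0.3997 → r_corr = 1.136 μm/a
ISO 9224: D(t) = r_corr · t^b with b = 0.813 (zinc, B1)
  D(9) = 1.136 × 9^0.813 = 1.136 × 5.968 = 6.78 μm
  Mass loss = 6.78 μm × 7.14 g/cm³ = 48.41 g·m⁻²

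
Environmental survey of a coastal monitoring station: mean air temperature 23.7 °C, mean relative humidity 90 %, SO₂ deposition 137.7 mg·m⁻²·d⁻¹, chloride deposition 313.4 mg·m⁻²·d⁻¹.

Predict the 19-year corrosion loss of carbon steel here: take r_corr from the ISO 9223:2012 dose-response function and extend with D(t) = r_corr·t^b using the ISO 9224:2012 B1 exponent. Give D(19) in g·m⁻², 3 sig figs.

D(19) = 9.05e+03 g·m⁻²

carbon steel: T>10 °C ⇒ hinge -0.054·(23.7−10) = -0.7398
  SO₂ term: 1.77·137.7^0.52·exp(0.02·90-0.7398) = 66.17
  Sd branch = 0.102·Sd^0.62·e^(0.033·RH+0.04·T) = 181 μm/a
  r_corr = 66.17 + 181 = 247.2 μm/a
ISO 9224: D(t) = r_corr · t^b with b = 0.523 (carbon steel, B1)
  D(19) = 247.2 × 19^0.523 = 247.2 × 4.664 = 1153 μm
  Mass loss = 1153 μm × 7.85 g/cm³ = 9051 g·m⁻²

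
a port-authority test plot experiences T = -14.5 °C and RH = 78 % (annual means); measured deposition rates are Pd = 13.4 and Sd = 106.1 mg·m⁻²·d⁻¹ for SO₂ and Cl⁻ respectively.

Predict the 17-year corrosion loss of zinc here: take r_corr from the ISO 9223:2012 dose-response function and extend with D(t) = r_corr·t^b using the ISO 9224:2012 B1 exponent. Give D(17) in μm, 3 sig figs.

D(17) = 7.13 μm

zinc: temperature factor f = +0.038·(-24.5) = -0.9310
  sulphur-dioxide contribution → 0.576 μm/a
  chloride contribution → 0.136 μm/a
  total first-year rate 0.712 μm/a
ISO 9224: D(t) = r_corr · t^b with b = 0.813 (zinc, B1)
  D(17) = 0.712 × 17^0.813 = 0.712 × 10.01 = 7.126 μm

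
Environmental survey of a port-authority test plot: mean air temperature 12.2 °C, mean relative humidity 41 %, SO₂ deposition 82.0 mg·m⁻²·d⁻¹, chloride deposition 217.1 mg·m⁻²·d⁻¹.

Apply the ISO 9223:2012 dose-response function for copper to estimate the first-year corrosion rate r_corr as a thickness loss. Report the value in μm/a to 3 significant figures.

copper: T>10 °C ⇒ hinge -0.080·(12.2−10) = -0.1760
  Pd branch = 0.0053·Pd^0.26·e^(0.059·RH+f) = 0.157 μm/a
  Sd branch = 0.01025·Sd^0.27·e^(0.036·RH+0.049·T) = 0.3485 μm/a
  r_corr = 0.157 + 0.3485 = 0.5056 μm/a

r_corr = 0.506 μm/a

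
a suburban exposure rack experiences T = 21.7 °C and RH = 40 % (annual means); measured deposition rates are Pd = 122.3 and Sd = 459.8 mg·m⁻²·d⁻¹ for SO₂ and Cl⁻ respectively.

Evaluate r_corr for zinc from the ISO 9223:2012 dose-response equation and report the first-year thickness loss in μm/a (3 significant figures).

r_corr = 5.31 μm/a

zinc: T>10 °C ⇒ hinge -0.071·(21.7−10) = -0.8307
  Pd branch = 0.0129·Pd^0.44·e^(0.046·RH+f) = 0.2934 μm/a
  Sd branch = 0.0175·Sd^0.57·e^(0.008·RH+0.085·T) = 5.02 μm/a
  r_corr = 0.2934 + 5.02 = 5.314 μm/a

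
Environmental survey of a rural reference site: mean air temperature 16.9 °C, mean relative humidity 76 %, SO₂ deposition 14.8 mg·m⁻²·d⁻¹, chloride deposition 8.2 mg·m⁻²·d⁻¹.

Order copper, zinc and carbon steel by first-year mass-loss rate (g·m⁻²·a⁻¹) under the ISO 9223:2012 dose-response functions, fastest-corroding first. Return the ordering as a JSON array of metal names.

["carbon steel", "copper", "zinc"]

copper: temperature factor f = -0.080·(6.9) = -0.5520
  Pd branch = 0.0053·Pd^0.26·e^(0.059·RH+f) = 0.5447 μm/a
  Sd branch = 0.01025·Sd^0.27·e^(0.036·RH+0.049·T) = 0.6387 μm/a
  r_corr = 0.5447 + 0.6387 = 1.183 μm/a
  mass loss = 1.183 μm/a × 8.96 g/cm³ = 10.6 g·m⁻²·a⁻¹
zinc: temperature factor f = -0.071·(6.9) = -0.4899
  Pd branch = 0.0129·Pd^0.44·e^(0.046·RH+f) = 0.8532 μm/a
  Sd branch = 0.0175·Sd^0.57·e^(0.008·RH+0.085·T) = 0.4486 μm/a
  r_corr = 0.8532 + 0.4486 = 1.302 μm/a
  mass loss = 1.302 μm/a × 7.14 g/cm³ = 9.294 g·m⁻²·a⁻¹
carbon steel: T>10 °C ⇒ hinge -0.054·(16.9−10) = -0.3726
  SO₂ term: 1.77·14.8^0.52·exp(0.02·76-0.3726) = 22.64
  Sd branch = 0.102·Sd^0.62·e^(0.033·RH+0.04·T) = 9.077 μm/a
  sum: 22.64 + 9.077 → r_corr = 31.71 μm/a
  mass loss = 31.71 μm/a × 7.85 g/cm³ = 249 g·m⁻²·a⁻¹
Ordering by g·m⁻²·a⁻¹: carbon steel (249) > copper (10.6) > zinc (9.29)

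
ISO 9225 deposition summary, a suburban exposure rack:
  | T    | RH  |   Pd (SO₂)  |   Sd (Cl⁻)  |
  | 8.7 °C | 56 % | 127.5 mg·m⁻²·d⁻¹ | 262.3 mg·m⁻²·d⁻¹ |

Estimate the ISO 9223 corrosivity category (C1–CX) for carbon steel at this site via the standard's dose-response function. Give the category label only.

C5

carbon steel: f(T) = +0.150·(T−10) [T≤10 °C] = -0.1950
  sulphur-dioxide contribution → 55.53 μm/a
  chloride contribution → 28.97 μm/a
  ⇒ r_corr(carbon steel) = 84.51 μm/a
84.5 μm/a falls in (80, 200] for carbon steel → category C5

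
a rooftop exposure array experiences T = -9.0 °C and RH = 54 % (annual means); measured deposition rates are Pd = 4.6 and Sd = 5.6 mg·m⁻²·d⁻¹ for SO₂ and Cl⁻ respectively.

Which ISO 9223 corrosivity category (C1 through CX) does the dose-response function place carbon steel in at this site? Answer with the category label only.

C2

carbon steel: temperature factor f = +0.150·(-19.0) = -2.8500
  sulphur-dioxide contribution → 0.6667 μm/a
  chloride contribution → 1.23 μm/a
  total first-year rate 1.897 μm/a
1.9 μm/a falls in (1.3, 25] for carbon steel → category C2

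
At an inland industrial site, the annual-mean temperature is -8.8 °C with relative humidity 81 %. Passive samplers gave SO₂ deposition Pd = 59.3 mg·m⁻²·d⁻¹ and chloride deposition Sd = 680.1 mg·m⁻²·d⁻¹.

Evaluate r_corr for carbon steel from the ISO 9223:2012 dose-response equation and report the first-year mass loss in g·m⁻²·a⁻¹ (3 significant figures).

carbon steel: f(T) = +0.150·(T−10) [T≤10 °C] = -2.8200
  sulphur-dioxide contribution → 4.455 μm/a
  chloride contribution → 59.26 μm/a
  ⇒ r_corr(carbon steel) = 63.72 μm/a
Convert to mass loss: 63.72 μm/a × 7.85 g/cm³ = 500.2 g·m⁻²·a⁻¹

r_corr = 500 g·m⁻²·a⁻¹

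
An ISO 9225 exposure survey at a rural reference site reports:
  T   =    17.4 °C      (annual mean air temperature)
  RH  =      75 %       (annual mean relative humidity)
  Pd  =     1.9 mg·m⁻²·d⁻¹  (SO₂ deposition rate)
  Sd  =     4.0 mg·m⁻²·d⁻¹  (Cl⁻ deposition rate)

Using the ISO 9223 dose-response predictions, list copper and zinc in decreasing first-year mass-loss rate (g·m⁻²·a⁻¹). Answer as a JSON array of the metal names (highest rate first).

copper: temperature factor f = -0.080·(7.4) = -0.5920
  SO₂ term: 0.0053·1.9^0.26·exp(0.059·75-0.5920) = 0.2893
  Cl⁻ term: 0.01025·4.0^0.27·exp(0.036·75+0.049·17.4) = 0.5202
  sum: 0.2893 + 0.5202 → r_corr = 0.8095 μm/a
  mass loss = 0.8095 μm/a × 8.96 g/cm³ = 7.253 g·m⁻²·a⁻¹
zinc: f(T) = -0.071·(T−10) [T>10 °C] = -0.5254
  Pd branch = 0.0129·Pd^0.44·e^(0.046·RH+f) = 0.3187 μm/a
  Cl⁻ term: 0.0175·4.0^0.57·exp(0.008·75+0.085·17.4) = 0.3084
  sum: 0.3187 + 0.3084 → r_corr = 0.6271 μm/a
  mass loss = 0.6271 μm/a × 7.14 g/cm³ = 4.477 g·m⁻²·a⁻¹
Ordering by g·m⁻²·a⁻¹: copper (7.25) > zinc (4.48)

["copper", "zinc"]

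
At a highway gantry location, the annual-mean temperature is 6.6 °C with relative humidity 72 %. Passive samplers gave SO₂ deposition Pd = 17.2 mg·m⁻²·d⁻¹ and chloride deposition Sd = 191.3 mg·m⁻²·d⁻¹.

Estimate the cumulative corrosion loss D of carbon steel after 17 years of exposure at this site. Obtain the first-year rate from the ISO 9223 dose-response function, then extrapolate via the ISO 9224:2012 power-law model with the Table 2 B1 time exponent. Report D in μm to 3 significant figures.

carbon steel: f(T) = +0.150·(T−10) [T≤10 °C] = -0.5100
  Pd branch = 1.77·Pd^0.52·e^(0.02·RH+f) = 19.69 μm/a
  Sd branch = 0.102·Sd^0.62·e^(0.033·RH+0.04·T) = 37.14 μm/a
  r_corr = 19.69 + 37.14 = 56.83 μm/a
Long-term exponent b (ISO 9224 Table 2, B1) = 0.523
  D(17) = 56.83 × 17^0.523 = 56.83 × 4.401 = 250.1 μm

D(17) = 250 μm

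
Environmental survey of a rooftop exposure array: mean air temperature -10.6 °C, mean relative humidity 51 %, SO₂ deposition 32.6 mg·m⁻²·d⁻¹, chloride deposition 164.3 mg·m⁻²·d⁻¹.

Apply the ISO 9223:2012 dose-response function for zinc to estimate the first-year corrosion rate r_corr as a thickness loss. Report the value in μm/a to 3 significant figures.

r_corr = 0.481 μm/a

zinc: temperature factor f = +0.038·(-20.6) = -0.7828
  SO₂ term: 0.0129·32.6^0.44·exp(0.046·51-0.7828) = 0.2853
  Cl⁻ term: 0.0175·164.3^0.57·exp(0.008·51+0.085·-10.6) = 0.1958
  sum: 0.2853 + 0.1958 → r_corr = 0.4811 μm/a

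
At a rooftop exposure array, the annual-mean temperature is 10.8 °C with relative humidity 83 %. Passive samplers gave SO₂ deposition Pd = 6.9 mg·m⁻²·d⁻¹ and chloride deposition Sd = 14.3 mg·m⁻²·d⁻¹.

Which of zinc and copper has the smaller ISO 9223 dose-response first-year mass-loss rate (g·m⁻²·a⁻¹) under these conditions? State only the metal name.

zinc

zinc: f(T) = -0.071·(T−10) [T>10 °C] = -0.0568
  sulphur-dioxide contribution → 1.298 μm/a
  chloride contribution → 0.3878 μm/a
  total first-year rate 1.685 μm/a
  mass loss = 1.685 μm/a × 7.14 g/cm³ = 12.03 g·m⁻²·a⁻¹
copper: f(T) = -0.080·(T−10) [T>10 °C] = -0.0640
  sulphur-dioxide contribution → 1.1 μm/a
  chloride contribution → 0.7082 μm/a
  total first-year rate 1.808 μm/a
  mass loss = 1.808 μm/a × 8.96 g/cm³ = 16.2 g·m⁻²·a⁻¹
Ordering by g·m⁻²·a⁻¹: copper (16.2) > zinc (12)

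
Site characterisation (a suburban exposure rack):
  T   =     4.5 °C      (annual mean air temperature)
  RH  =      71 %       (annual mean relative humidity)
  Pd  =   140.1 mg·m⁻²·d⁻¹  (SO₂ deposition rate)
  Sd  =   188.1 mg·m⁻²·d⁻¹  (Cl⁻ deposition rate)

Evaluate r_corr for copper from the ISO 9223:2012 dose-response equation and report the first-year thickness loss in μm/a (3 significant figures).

r_corr = 1.31 μm/a

copper: T≤10 °C ⇒ hinge +0.126·(4.5−10) = -0.6930
  SO₂ term: 0.0053·140.1^0.26·exp(0.059·71-0.6930) = 0.6319
  Sd branch = 0.01025·Sd^0.27·e^(0.036·RH+0.049·T) = 0.6771 μm/a
  r_corr = 0.6319 + 0.6771 = 1.309 μm/a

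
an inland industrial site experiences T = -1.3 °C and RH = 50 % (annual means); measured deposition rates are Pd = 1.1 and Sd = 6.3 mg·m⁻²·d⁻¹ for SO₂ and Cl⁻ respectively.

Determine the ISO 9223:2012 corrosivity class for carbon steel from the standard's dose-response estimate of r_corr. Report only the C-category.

C2

carbon steel: T≤10 °C ⇒ hinge +0.150·(-1.3−10) = -1.6950
  SO₂ term: 1.77·1.1^0.52·exp(0.02·50-1.6950) = 0.9282
  Sd branch = 0.102·Sd^0.62·e^(0.033·RH+0.04·T) = 1.578 μm/a
  sum: 0.9282 + 1.578 → r_corr = 2.507 μm/a
Category bounds: 1.3…25 μm/a bracket r_corr ⇒ C2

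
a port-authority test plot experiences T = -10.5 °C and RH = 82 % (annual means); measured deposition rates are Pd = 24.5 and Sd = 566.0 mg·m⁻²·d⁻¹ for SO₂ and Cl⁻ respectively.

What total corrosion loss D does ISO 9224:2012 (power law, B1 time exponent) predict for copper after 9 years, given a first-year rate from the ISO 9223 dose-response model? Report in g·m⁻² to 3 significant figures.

D(9) = 29.7 g·m⁻²

copper: temperature factor f = +0.126·(-20.5) = -2.5830
  Pd branch = 0.0053·Pd^0.26·e^(0.059·RH+f) = 0.1161 μm/a
  Sd branch = 0.01025·Sd^0.27·e^(0.036·RH+0.049·T) = 0.6495 μm/a
  r_corr = 0.1161 + 0.6495 = 0.7656 μm/a
Power-law: D(9) = r_corr · 9^0.667
  D(9) = 0.7656 × 9^0.667 = 0.7656 × 4.33 = 3.315 μm
  Mass loss = 3.315 μm × 8.96 g/cm³ = 29.7 g·m⁻²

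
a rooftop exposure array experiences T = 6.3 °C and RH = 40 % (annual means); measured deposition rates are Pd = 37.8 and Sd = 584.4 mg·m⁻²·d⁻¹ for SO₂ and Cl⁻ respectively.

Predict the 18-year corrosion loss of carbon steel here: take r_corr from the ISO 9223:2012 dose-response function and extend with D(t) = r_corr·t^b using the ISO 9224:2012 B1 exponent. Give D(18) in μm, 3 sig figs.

carbon steel: temperature factor f = +0.150·(-3.7) = -0.5550
  SO₂ term: 1.77·37.8^0.52·exp(0.02·40-0.5550) = 14.95
  Sd branch = 0.102·Sd^0.62·e^(0.033·RH+0.04·T) = 25.51 μm/a
  r_corr = 14.95 + 25.51 = 40.46 μm/a
Power-law: D(18) = r_corr · 18^0.523
  D(18) = 40.46 × 18^0.523 = 40.46 × 4.534 = 183.5 μm

D(18) = 183 μm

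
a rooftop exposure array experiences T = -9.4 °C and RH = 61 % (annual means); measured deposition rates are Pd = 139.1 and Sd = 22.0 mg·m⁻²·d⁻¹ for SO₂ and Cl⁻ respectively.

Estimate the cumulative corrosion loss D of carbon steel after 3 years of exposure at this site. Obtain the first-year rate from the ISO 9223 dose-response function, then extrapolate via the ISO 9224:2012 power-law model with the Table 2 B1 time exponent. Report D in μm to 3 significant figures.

carbon steel: T≤10 °C ⇒ hinge +0.150·(-9.4−10) = -2.9100
  Pd branch = 1.77·Pd^0.52·e^(0.02·RH+f) = 4.252 μm/a
  Sd branch = 0.102·Sd^0.62·e^(0.033·RH+0.04·T) = 3.563 μm/a
  sum: 4.252 + 3.563 → r_corr = 7.815 μm/a
ISO 9224: D(t) = r_corr · t^b with b = 0.523 (carbon steel, B1)
  D(3) = 7.815 × 3^0.523 = 7.815 × 1.776 = 13.88 μm

D(3) = 13.9 μm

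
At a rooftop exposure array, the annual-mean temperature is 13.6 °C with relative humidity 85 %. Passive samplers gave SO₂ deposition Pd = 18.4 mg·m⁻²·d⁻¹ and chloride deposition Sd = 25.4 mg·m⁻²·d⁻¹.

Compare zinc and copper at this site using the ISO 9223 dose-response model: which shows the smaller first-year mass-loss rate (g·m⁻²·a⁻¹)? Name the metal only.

zinc

zinc: f(T) = -0.071·(T−10) [T>10 °C] = -0.2556
  SO₂ term: 0.0129·18.4^0.44·exp(0.046·85-0.2556) = 1.796
  Sd branch = 0.0175·Sd^0.57·e^(0.008·RH+0.085·T) = 0.6937 μm/a
  sum: 1.796 + 0.6937 → r_corr = 2.489 μm/a
  mass loss = 2.489 μm/a × 7.14 g/cm³ = 17.77 g·m⁻²·a⁻¹
copper: f(T) = -0.080·(T−10) [T>10 °C] = -0.2880
  Pd branch = 0.0053·Pd^0.26·e^(0.059·RH+f) = 1.277 μm/a
  Sd branch = 0.01025·Sd^0.27·e^(0.036·RH+0.049·T) = 1.019 μm/a
  r_corr = 1.277 + 1.019 = 2.296 μm/a
  mass loss = 2.296 μm/a × 8.96 g/cm³ = 20.57 g·m⁻²·a⁻¹
Ordering by g·m⁻²·a⁻¹: copper (20.6) > zinc (17.8)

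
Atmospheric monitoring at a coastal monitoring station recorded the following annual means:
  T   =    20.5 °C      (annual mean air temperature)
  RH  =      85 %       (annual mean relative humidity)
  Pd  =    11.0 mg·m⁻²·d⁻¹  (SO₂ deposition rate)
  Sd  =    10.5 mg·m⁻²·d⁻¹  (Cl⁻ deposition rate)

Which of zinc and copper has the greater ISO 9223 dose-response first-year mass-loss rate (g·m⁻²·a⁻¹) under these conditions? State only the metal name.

zinc: f(T) = -0.071·(T−10) [T>10 °C] = -0.7455
  Pd branch = 0.0129·Pd^0.44·e^(0.046·RH+f) = 0.8773 μm/a
  Cl⁻ term: 0.0175·10.5^0.57·exp(0.008·85+0.085·20.5) = 0.7537
  sum: 0.8773 + 0.7537 → r_corr = 1.631 μm/a
  mass loss = 1.631 μm/a × 7.14 g/cm³ = 11.64 g·m⁻²·a⁻¹
copper: T>10 °C ⇒ hinge -0.080·(20.5−10) = -0.8400
  Pd branch = 0.0053·Pd^0.26·e^(0.059·RH+f) = 0.643 μm/a
  Sd branch = 0.01025·Sd^0.27·e^(0.036·RH+0.049·T) = 1.126 μm/a
  r_corr = 0.643 + 1.126 = 1.769 μm/a
  mass loss = 1.769 μm/a × 8.96 g/cm³ = 15.85 g·m⁻²·a⁻¹
Ordering by g·m⁻²·a⁻¹: copper (15.9) > zinc (11.6)

copper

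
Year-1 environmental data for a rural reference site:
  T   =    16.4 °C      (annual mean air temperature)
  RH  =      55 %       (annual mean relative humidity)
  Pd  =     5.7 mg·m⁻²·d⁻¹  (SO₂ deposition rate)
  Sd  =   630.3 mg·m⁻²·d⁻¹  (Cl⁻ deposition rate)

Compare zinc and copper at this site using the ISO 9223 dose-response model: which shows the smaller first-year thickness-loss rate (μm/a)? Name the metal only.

zinc: f(T) = -0.071·(T−10) [T>10 °C] = -0.4544
  sulphur-dioxide contribution → 0.2211 μm/a
  chloride contribution → 4.318 μm/a
  total first-year rate 4.539 μm/a
copper: temperature factor f = -0.080·(6.4) = -0.5120
  sulphur-dioxide contribution → 0.1282 μm/a
  chloride contribution → 0.9452 μm/a
  ⇒ r_corr(copper) = 1.073 μm/a
Ordering by μm/a: zinc (4.54) > copper (1.07)

copper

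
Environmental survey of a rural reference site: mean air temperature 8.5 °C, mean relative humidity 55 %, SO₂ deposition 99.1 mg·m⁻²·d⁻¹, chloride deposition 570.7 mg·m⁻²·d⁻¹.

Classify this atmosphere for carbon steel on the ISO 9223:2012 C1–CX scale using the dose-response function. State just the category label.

C5

carbon steel: f(T) = +0.150·(T−10) [T≤10 °C] = -0.2250
  Pd branch = 1.77·Pd^0.52·e^(0.02·RH+f) = 46.34 μm/a
  Sd branch = 0.102·Sd^0.62·e^(0.033·RH+0.04·T) = 45.03 μm/a
  sum: 46.34 + 45.03 → r_corr = 91.37 μm/a
Category bounds: 80…200 μm/a bracket r_corr ⇒ C5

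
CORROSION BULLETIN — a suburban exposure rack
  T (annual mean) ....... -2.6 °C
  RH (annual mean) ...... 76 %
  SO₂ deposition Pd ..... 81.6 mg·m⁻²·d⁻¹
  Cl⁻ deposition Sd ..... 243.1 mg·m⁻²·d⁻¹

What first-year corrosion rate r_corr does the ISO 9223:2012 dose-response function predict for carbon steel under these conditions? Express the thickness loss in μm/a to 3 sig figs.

carbon steel: temperature factor f = +0.150·(-12.6) = -1.8900
  Pd branch = 1.77·Pd^0.52·e^(0.02·RH+f) = 12.06 μm/a
  Sd branch = 0.102·Sd^0.62·e^(0.033·RH+0.04·T) = 34.03 μm/a
  sum: 12.06 + 34.03 → r_corr = 46.09 μm/a

r_corr = 46.1 μm/a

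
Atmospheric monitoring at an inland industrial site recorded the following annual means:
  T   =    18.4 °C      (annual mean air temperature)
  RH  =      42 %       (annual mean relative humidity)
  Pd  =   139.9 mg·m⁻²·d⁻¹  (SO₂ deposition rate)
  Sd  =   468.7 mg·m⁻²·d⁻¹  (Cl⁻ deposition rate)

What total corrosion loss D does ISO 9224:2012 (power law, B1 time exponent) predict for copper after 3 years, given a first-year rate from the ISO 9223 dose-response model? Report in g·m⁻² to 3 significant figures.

copper: f(T) = -0.080·(T−10) [T>10 °C] = -0.6720
  SO₂ term: 0.0053·139.9^0.26·exp(0.059·42-0.6720) = 0.1166
  Cl⁻ term: 0.01025·468.7^0.27·exp(0.036·42+0.049·18.4) = 0.6027
  r_corr = 0.1166 + 0.6027 = 0.7192 μm/a
Power-law: D(3) = r_corr · 3^0.667
  D(3) = 0.7192 × 3^0.667 = 0.7192 × 2.081 = 1.497 μm
  Mass loss = 1.497 μm × 8.96 g/cm³ = 13.41 g·m⁻²

D(3) = 13.4 g·m⁻²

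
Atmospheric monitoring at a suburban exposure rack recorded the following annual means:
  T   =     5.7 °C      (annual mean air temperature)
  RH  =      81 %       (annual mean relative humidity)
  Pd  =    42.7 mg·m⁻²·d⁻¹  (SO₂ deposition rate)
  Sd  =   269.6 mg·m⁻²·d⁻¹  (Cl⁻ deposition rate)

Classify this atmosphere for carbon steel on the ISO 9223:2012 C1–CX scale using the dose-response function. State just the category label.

C5

carbon steel: f(T) = +0.150·(T−10) [T≤10 °C] = -0.6450
  sulphur-dioxide contribution → 33.05 μm/a
  chloride contribution → 59.64 μm/a
  ⇒ r_corr(carbon steel) = 92.69 μm/a
Category bounds: 80…200 μm/a bracket r_corr ⇒ C5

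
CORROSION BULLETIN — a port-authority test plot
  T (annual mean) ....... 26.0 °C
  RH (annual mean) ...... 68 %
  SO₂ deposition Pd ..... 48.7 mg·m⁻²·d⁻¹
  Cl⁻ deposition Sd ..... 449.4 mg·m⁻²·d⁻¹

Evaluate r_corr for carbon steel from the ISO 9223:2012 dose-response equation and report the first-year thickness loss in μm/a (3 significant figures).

carbon steel: f(T) = -0.054·(T−10) [T>10 °C] = -0.8640
  SO₂ term: 1.77·48.7^0.52·exp(0.02·68-0.8640) = 21.92
  Cl⁻ term: 0.102·449.4^0.62·exp(0.033·68+0.04·26.0) = 120.1
  sum: 21.92 + 120.1 → r_corr = 142 μm/a

r_corr = 142 μm/a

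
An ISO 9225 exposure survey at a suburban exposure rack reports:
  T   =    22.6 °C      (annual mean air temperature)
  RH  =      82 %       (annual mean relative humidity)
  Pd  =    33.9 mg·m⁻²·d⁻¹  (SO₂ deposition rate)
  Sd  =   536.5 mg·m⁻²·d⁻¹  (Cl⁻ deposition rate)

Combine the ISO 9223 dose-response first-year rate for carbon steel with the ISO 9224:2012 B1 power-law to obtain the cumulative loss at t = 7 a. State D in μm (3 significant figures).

D(7) = 594 μm

carbon steel: f(T) = -0.054·(T−10) [T>10 °C] = -0.6804
  sulphur-dioxide contribution → 28.87 μm/a
  chloride contribution → 185.7 μm/a
  ⇒ r_corr(carbon steel) = 214.5 μm/a
Power-law: D(7) = r_corr · 7^0.523
  D(7) = 214.5 × 7^0.523 = 214.5 × 2.767 = 593.6 μm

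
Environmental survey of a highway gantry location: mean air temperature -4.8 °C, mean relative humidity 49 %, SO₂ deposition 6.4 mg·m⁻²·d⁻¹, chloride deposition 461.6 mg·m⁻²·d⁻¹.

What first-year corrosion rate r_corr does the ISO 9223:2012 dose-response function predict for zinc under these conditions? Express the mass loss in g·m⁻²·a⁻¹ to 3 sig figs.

zinc: T≤10 °C ⇒ hinge +0.038·(-4.8−10) = -0.5624
  Pd branch = 0.0129·Pd^0.44·e^(0.046·RH+f) = 0.1585 μm/a
  Cl⁻ term: 0.0175·461.6^0.57·exp(0.008·49+0.085·-4.8) = 0.5685
  sum: 0.1585 + 0.5685 → r_corr = 0.727 μm/a
Convert to mass loss: 0.727 μm/a × 7.14 g/cm³ = 5.191 g·m⁻²·a⁻¹

r_corr = 5.19 g·m⁻²·a⁻¹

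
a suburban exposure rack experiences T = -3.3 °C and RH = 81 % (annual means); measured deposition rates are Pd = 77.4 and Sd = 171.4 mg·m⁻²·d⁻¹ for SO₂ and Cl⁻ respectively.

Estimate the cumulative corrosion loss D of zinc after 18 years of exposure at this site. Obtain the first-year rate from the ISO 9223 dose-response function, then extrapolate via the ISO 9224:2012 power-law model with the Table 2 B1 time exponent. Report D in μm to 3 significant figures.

D(18) = 27.9 μm

zinc: T≤10 °C ⇒ hinge +0.038·(-3.3−10) = -0.5054
  sulphur-dioxide contribution → 2.189 μm/a
  chloride contribution → 0.4743 μm/a
  ⇒ r_corr(zinc) = 2.664 μm/a
ISO 9224: D(t) = r_corr · t^b with b = 0.813 (zinc, B1)
  D(18) = 2.664 × 18^0.813 = 2.664 × 10.48 = 27.93 μm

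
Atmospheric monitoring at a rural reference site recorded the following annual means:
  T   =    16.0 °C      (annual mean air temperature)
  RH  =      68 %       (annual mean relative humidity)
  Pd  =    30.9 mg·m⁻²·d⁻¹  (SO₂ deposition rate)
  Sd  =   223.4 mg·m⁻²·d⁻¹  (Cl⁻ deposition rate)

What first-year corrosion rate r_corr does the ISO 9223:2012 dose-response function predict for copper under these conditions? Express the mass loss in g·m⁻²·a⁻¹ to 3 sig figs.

r_corr = 14.0 g·m⁻²·a⁻¹

copper: f(T) = -0.080·(T−10) [T>10 °C] = -0.4800
  SO₂ term: 0.0053·30.9^0.26·exp(0.059·68-0.4800) = 0.4422
  Cl⁻ term: 0.01025·223.4^0.27·exp(0.036·68+0.049·16.0) = 1.118
  r_corr = 0.4422 + 1.118 = 1.561 μm/a
Convert to mass loss: 1.561 μm/a × 8.96 g/cm³ = 13.98 g·m⁻²·a⁻¹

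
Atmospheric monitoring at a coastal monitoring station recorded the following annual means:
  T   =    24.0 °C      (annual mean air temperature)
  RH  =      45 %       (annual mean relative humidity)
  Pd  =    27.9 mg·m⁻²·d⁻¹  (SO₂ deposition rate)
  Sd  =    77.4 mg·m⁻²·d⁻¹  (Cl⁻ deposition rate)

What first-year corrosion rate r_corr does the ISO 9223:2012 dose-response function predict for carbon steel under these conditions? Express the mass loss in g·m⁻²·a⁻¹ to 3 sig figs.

carbon steel: f(T) = -0.054·(T−10) [T>10 °C] = -0.7560
  sulphur-dioxide contribution → 11.54 μm/a
  chloride contribution → 17.44 μm/a
  total first-year rate 28.98 μm/a
Convert to mass loss: 28.98 μm/a × 7.85 g/cm³ = 227.5 g·m⁻²·a⁻¹

r_corr = 227 g·m⁻²·a⁻¹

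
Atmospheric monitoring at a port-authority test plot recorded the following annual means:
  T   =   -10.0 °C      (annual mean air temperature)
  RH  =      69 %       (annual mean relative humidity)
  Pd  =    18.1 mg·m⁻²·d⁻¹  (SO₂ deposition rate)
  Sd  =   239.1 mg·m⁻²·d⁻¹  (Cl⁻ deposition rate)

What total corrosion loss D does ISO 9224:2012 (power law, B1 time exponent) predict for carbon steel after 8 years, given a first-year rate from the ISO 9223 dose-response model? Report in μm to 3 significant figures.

carbon steel: temperature factor f = +0.150·(-20.0) = -3.0000
  Pd branch = 1.77·Pd^0.52·e^(0.02·RH+f) = 1.579 μm/a
  Cl⁻ term: 0.102·239.1^0.62·exp(0.033·69+0.04·-10.0) = 19.88
  r_corr = 1.579 + 19.88 = 21.46 μm/a
ISO 9224: D(t) = r_corr · t^b with b = 0.523 (carbon steel, B1)
  D(8) = 21.46 × 8^0.523 = 21.46 × 2.967 = 63.68 μm

D(8) = 63.7 μm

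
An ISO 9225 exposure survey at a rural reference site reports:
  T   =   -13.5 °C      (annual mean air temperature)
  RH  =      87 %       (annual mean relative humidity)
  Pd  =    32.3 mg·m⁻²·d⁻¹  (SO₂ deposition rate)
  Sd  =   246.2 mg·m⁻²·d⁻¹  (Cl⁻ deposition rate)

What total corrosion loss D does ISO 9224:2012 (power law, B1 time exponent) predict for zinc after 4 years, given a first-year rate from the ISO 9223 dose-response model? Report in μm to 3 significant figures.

D(4) = 4.91 μm

zinc: temperature factor f = +0.038·(-23.5) = -0.8930
  sulphur-dioxide contribution → 1.333 μm/a
  chloride contribution → 0.257 μm/a
  total first-year rate 1.59 μm/a
Power-law: D(4) = r_corr · 4^0.813
  D(4) = 1.59 × 4^0.813 = 1.59 × 3.087 = 4.908 μm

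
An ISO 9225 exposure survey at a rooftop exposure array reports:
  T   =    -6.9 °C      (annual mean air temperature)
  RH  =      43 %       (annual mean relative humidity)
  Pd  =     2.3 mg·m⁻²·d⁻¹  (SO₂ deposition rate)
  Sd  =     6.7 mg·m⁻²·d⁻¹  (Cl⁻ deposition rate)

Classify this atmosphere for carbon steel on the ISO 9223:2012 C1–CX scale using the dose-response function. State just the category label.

carbon steel: f(T) = +0.150·(T−10) [T≤10 °C] = -2.5350
  Pd branch = 1.77·Pd^0.52·e^(0.02·RH+f) = 0.5112 μm/a
  Sd branch = 0.102·Sd^0.62·e^(0.033·RH+0.04·T) = 1.04 μm/a
  sum: 0.5112 + 1.04 → r_corr = 1.552 μm/a
1.55 μm/a falls in (1.3, 25] for carbon steel → category C2

C2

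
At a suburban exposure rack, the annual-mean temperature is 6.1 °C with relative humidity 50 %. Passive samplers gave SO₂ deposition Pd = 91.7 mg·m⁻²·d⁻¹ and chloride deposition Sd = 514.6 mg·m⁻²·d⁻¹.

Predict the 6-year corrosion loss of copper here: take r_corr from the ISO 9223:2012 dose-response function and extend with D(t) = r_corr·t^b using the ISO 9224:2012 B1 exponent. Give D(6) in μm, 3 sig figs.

D(6) = 2.15 μm

copper: temperature factor f = +0.126·(-3.9) = -0.4914
  SO₂ term: 0.0053·91.7^0.26·exp(0.059·50-0.4914) = 0.2006
  Sd branch = 0.01025·Sd^0.27·e^(0.036·RH+0.049·T) = 0.4512 μm/a
  sum: 0.2006 + 0.4512 → r_corr = 0.6518 μm/a
Power-law: D(6) = r_corr · 6^0.667
  D(6) = 0.6518 × 6^0.667 = 0.6518 × 3.304 = 2.153 μm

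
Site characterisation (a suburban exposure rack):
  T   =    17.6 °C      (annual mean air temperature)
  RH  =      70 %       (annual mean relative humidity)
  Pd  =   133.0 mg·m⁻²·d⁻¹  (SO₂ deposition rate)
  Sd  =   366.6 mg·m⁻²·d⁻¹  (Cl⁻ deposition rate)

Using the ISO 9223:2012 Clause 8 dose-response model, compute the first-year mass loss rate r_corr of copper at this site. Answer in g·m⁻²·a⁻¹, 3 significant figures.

r_corr = 19.0 g·m⁻²·a⁻¹

copper: f(T) = -0.080·(T−10) [T>10 °C] = -0.6080
  sulphur-dioxide contribution → 0.6398 μm/a
  chloride contribution → 1.486 μm/a
  ⇒ r_corr(copper) = 2.126 μm/a
Convert to mass loss: 2.126 μm/a × 8.96 g/cm³ = 19.05 g·m⁻²·a⁻¹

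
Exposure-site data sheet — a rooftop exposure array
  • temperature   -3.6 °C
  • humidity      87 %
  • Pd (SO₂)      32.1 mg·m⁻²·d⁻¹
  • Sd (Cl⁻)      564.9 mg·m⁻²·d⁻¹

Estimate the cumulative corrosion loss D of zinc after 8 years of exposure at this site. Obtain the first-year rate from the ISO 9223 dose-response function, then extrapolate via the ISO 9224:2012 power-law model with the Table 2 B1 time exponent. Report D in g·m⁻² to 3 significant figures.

zinc: T≤10 °C ⇒ hinge +0.038·(-3.6−10) = -0.5168
  SO₂ term: 0.0129·32.1^0.44·exp(0.046·87-0.5168) = 1.937
  Cl⁻ term: 0.0175·564.9^0.57·exp(0.008·87+0.085·-3.6) = 0.9573
  sum: 1.937 + 0.9573 → r_corr = 2.894 μm/a
ISO 9224: D(t) = r_corr · t^b with b = 0.813 (zinc, B1)
  D(8) = 2.894 × 8^0.813 = 2.894 × 5.423 = 15.69 μm
  Mass loss = 15.69 μm × 7.14 g/cm³ = 112 g·m⁻²

D(8) = 112 g·m⁻²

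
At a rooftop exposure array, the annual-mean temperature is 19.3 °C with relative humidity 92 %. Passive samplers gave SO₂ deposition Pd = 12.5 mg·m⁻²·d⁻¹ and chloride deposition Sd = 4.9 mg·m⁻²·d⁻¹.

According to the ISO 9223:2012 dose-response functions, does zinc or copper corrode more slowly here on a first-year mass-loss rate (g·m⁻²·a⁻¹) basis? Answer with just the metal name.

zinc

zinc: f(T) = -0.071·(T−10) [T>10 °C] = -0.6603
  SO₂ term: 0.0129·12.5^0.44·exp(0.046·92-0.6603) = 1.394
  Cl⁻ term: 0.0175·4.9^0.57·exp(0.008·92+0.085·19.3) = 0.4662
  sum: 1.394 + 0.4662 → r_corr = 1.861 μm/a
  mass loss = 1.861 μm/a × 7.14 g/cm³ = 13.28 g·m⁻²·a⁻¹
copper: T>10 °C ⇒ hinge -0.080·(19.3−10) = -0.7440
  Pd branch = 0.0053·Pd^0.26·e^(0.059·RH+f) = 1.106 μm/a
  Sd branch = 0.01025·Sd^0.27·e^(0.036·RH+0.049·T) = 1.112 μm/a
  sum: 1.106 + 1.112 → r_corr = 2.218 μm/a
  mass loss = 2.218 μm/a × 8.96 g/cm³ = 19.87 g·m⁻²·a⁻¹
Ordering by g·m⁻²·a⁻¹: copper (19.9) > zinc (13.3)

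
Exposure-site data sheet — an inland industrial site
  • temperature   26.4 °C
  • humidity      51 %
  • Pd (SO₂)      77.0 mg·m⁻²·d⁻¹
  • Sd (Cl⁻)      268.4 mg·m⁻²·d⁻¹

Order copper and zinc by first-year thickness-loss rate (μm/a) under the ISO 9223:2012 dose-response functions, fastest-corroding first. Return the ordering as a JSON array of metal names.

["zinc", "copper"]

copper: f(T) = -0.080·(T−10) [T>10 °C] = -1.3120
  SO₂ term: 0.0053·77.0^0.26·exp(0.059·51-1.3120) = 0.08949
  Cl⁻ term: 0.01025·268.4^0.27·exp(0.036·51+0.049·26.4) = 1.061
  r_corr = 0.08949 + 1.061 = 1.15 μm/a
zinc: T>10 °C ⇒ hinge -0.071·(26.4−10) = -1.1644
  Pd branch = 0.0129·Pd^0.44·e^(0.046·RH+f) = 0.2843 μm/a
  Sd branch = 0.0175·Sd^0.57·e^(0.008·RH+0.085·T) = 6.014 μm/a
  r_corr = 0.2843 + 6.014 = 6.299 μm/a
Ordering by μm/a: zinc (6.3) > copper (1.15)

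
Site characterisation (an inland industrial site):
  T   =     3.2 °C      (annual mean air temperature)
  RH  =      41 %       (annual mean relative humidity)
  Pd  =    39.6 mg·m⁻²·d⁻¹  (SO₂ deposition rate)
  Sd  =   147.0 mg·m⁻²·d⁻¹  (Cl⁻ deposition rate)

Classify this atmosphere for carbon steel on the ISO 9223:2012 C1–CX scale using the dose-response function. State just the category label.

carbon steel: T≤10 °C ⇒ hinge +0.150·(3.2−10) = -1.0200
  sulphur-dioxide contribution → 9.816 μm/a
  chloride contribution → 9.898 μm/a
  total first-year rate 19.71 μm/a
ISO 9223 Table 2 (carbon steel): 1.3 < 19.7 ≤ 25 μm/a ⇒ C2

C2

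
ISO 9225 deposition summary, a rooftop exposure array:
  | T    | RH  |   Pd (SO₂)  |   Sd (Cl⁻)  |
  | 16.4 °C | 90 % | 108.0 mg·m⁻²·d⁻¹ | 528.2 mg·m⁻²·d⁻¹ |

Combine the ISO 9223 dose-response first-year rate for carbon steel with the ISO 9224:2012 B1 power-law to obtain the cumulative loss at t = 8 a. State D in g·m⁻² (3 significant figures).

carbon steel: f(T) = -0.054·(T−10) [T>10 °C] = -0.3456
  sulphur-dioxide contribution → 86.5 μm/a
  chloride contribution → 186.8 μm/a
  ⇒ r_corr(carbon steel) = 273.3 μm/a
Power-law: D(8) = r_corr · 8^0.523
  D(8) = 273.3 × 8^0.523 = 273.3 × 2.967 = 811 μm
  Mass loss = 811 μm × 7.85 g/cm³ = 6366 g·m⁻²

D(8) = 6.37e+03 g·m⁻²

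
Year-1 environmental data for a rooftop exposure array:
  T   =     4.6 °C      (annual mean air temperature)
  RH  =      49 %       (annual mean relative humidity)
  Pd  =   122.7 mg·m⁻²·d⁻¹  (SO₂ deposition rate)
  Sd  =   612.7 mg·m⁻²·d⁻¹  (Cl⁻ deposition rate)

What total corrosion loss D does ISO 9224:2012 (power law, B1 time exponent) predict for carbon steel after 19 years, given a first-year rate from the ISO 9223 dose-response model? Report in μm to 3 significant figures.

D(19) = 273 μm

carbon steel: T≤10 °C ⇒ hinge +0.150·(4.6−10) = -0.8100
  Pd branch = 1.77·Pd^0.52·e^(0.02·RH+f) = 25.59 μm/a
  Sd branch = 0.102·Sd^0.62·e^(0.033·RH+0.04·T) = 33.03 μm/a
  r_corr = 25.59 + 33.03 = 58.61 μm/a
Long-term exponent b (ISO 9224 Table 2, B1) = 0.523
  D(19) = 58.61 × 19^0.523 = 58.61 × 4.664 = 273.4 μm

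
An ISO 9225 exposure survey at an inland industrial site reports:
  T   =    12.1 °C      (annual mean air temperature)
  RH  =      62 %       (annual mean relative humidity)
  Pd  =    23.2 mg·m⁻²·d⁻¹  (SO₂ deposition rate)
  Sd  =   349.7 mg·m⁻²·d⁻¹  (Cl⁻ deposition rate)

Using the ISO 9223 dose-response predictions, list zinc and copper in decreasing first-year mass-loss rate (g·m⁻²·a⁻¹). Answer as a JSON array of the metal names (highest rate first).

zinc: T>10 °C ⇒ hinge -0.071·(12.1−10) = -0.1491
  Pd branch = 0.0129·Pd^0.44·e^(0.046·RH+f) = 0.7678 μm/a
  Cl⁻ term: 0.0175·349.7^0.57·exp(0.008·62+0.085·12.1) = 2.265
  r_corr = 0.7678 + 2.265 = 3.033 μm/a
  mass loss = 3.033 μm/a × 7.14 g/cm³ = 21.65 g·m⁻²·a⁻¹
copper: temperature factor f = -0.080·(2.1) = -0.1680
  SO₂ term: 0.0053·23.2^0.26·exp(0.059·62-0.1680) = 0.3935
  Sd branch = 0.01025·Sd^0.27·e^(0.036·RH+0.049·T) = 0.8402 μm/a
  sum: 0.3935 + 0.8402 → r_corr = 1.234 μm/a
  mass loss = 1.234 μm/a × 8.96 g/cm³ = 11.05 g·m⁻²·a⁻¹
Ordering by g·m⁻²·a⁻¹: zinc (21.7) > copper (11.1)

["zinc", "copper"]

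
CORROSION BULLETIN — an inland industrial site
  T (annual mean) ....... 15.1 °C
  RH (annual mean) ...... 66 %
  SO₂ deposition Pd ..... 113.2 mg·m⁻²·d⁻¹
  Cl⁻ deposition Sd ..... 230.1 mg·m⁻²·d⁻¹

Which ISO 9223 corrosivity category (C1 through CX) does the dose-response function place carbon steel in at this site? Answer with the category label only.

carbon steel: temperature factor f = -0.054·(5.1) = -0.2754
  sulphur-dioxide contribution → 58.84 μm/a
  chloride contribution → 47.99 μm/a
  ⇒ r_corr(carbon steel) = 106.8 μm/a
ISO 9223 Table 2 (carbon steel): 80 < 107 ≤ 200 μm/a ⇒ C5

C5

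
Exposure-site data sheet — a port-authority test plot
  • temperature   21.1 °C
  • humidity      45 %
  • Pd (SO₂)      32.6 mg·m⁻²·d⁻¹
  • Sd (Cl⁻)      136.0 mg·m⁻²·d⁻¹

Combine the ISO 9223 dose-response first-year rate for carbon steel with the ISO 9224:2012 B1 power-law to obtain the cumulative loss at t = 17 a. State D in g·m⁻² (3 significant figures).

carbon steel: f(T) = -0.054·(T−10) [T>10 °C] = -0.5994
  SO₂ term: 1.77·32.6^0.52·exp(0.02·45-0.5994) = 14.64
  Cl⁻ term: 0.102·136.0^0.62·exp(0.033·45+0.04·21.1) = 22.02
  r_corr = 14.64 + 22.02 = 36.66 μm/a
Long-term exponent b (ISO 9224 Table 2, B1) = 0.523
  D(17) = 36.66 × 17^0.523 = 36.66 × 4.401 = 161.3 μm
  Mass loss = 161.3 μm × 7.85 g/cm³ = 1266 g·m⁻²

D(17) = 1.27e+03 g·m⁻²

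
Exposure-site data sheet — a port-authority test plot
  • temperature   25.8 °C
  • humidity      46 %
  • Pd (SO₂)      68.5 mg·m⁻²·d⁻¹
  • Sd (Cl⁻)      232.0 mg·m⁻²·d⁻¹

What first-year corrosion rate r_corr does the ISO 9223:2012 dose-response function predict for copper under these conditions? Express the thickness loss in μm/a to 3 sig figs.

copper: f(T) = -0.080·(T−10) [T>10 °C] = -1.2640
  SO₂ term: 0.0053·68.5^0.26·exp(0.059·46-1.2640) = 0.06781
  Sd branch = 0.01025·Sd^0.27·e^(0.036·RH+0.049·T) = 0.8272 μm/a
  r_corr = 0.06781 + 0.8272 = 0.895 μm/a

r_corr = 0.895 μm/a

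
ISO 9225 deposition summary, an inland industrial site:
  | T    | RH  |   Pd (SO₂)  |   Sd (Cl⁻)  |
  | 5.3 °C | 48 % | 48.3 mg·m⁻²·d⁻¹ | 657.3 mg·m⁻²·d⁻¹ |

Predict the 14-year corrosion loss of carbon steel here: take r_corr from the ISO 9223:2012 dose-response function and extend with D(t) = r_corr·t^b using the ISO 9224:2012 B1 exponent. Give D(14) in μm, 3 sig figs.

carbon steel: T≤10 °C ⇒ hinge +0.150·(5.3−10) = -0.7050
  SO₂ term: 1.77·48.3^0.52·exp(0.02·48-0.7050) = 17.15
  Sd branch = 0.102·Sd^0.62·e^(0.033·RH+0.04·T) = 34.32 μm/a
  r_corr = 17.15 + 34.32 = 51.48 μm/a
Power-law: D(14) = r_corr · 14^0.523
  D(14) = 51.48 × 14^0.523 = 51.48 × 3.976 = 204.7 μm

D(14) = 205 μm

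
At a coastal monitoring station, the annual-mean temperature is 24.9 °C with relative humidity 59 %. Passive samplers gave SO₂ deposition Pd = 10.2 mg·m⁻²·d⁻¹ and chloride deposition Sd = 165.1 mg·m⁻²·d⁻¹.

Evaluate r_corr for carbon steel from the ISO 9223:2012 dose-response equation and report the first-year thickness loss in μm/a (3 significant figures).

carbon steel: T>10 °C ⇒ hinge -0.054·(24.9−10) = -0.8046
  sulphur-dioxide contribution → 8.619 μm/a
  chloride contribution → 45.89 μm/a
  ⇒ r_corr(carbon steel) = 54.51 μm/a

r_corr = 54.5 μm/a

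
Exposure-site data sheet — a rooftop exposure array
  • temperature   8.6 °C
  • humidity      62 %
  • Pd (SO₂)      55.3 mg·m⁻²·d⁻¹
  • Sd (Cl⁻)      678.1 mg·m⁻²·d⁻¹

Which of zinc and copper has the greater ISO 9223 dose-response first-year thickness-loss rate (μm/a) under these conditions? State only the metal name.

zinc: f(T) = +0.038·(T−10) [T≤10 °C] = -0.0532
  Pd branch = 0.0129·Pd^0.44·e^(0.046·RH+f) = 1.238 μm/a
  Cl⁻ term: 0.0175·678.1^0.57·exp(0.008·62+0.085·8.6) = 2.453
  r_corr = 1.238 + 2.453 = 3.692 μm/a
copper: f(T) = +0.126·(T−10) [T≤10 °C] = -0.1764
  SO₂ term: 0.0053·55.3^0.26·exp(0.059·62-0.1764) = 0.4891
  Cl⁻ term: 0.01025·678.1^0.27·exp(0.036·62+0.049·8.6) = 0.8463
  r_corr = 0.4891 + 0.8463 = 1.335 μm/a
Ordering by μm/a: zinc (3.69) > copper (1.34)

zinc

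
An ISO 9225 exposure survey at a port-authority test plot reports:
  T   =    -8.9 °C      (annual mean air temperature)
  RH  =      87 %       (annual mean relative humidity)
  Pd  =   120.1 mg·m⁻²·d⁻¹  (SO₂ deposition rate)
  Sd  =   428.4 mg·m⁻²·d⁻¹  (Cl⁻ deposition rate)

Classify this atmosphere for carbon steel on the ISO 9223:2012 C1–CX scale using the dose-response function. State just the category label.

C4

carbon steel: T≤10 °C ⇒ hinge +0.150·(-8.9−10) = -2.8350
  sulphur-dioxide contribution → 7.141 μm/a
  chloride contribution → 54.03 μm/a
  ⇒ r_corr(carbon steel) = 61.17 μm/a
Category bounds: 50…80 μm/a bracket r_corr ⇒ C4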